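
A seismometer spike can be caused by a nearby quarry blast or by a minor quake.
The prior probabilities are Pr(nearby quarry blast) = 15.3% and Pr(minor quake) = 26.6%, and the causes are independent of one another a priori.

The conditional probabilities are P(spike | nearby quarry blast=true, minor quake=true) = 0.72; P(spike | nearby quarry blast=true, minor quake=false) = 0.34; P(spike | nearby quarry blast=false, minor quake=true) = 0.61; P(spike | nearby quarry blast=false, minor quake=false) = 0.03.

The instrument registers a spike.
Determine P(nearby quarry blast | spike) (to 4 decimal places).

Enumerate the 4 (nearby quarry blast, minor quake) configurations and weight by the priors:
  P(spike) = 0.03×0.847×0.734 + 0.61×0.847×0.266 + 0.34×0.153×0.734 + 0.72×0.153×0.266
        = 0.018651 + 0.137434 + 0.038183 + 0.029303 = 0.223571
The terms with nearby quarry blast present sum to 0.067486, so
  P(nearby quarry blast | spike) = 0.067486 / 0.223571 ≈ 0.3019

P(nearby quarry blast | spike) ≈ 0.3019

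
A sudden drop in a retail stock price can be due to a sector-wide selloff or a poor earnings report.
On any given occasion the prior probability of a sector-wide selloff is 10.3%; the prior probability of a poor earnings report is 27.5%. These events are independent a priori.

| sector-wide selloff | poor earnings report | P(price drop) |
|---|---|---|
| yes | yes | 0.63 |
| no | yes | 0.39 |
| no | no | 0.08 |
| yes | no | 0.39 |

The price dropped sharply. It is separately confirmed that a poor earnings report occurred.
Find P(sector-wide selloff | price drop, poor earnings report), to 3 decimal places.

Enumerate both values of sector-wide selloff and weight by the priors:
  P(price drop | poor earnings report) = 0.39×0.897 + 0.63×0.103
        = 0.349830 + 0.064890 = 0.414720
Keeping only the sector-wide selloff-present terms gives 0.064890, so
  P(sector-wide selloff | price drop, poor earnings report) = 0.064890 / 0.414720 ≈ 0.156

P(sector-wide selloff | price drop, poor earnings report) ≈ 0.156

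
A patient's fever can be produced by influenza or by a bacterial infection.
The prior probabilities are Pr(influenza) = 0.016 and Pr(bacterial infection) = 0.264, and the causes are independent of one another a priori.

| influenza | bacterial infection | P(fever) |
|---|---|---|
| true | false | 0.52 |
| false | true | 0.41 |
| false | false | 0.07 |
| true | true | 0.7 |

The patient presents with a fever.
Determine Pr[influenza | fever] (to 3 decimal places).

Numerator (weight on configurations with influenza): 0.006124 + 0.002957 = 0.009081
Normalizer over all consistent configurations: 0.07×0.984×0.736 + 0.41×0.984×0.264 + 0.52×0.016×0.736 + 0.7×0.016×0.264 = 0.166285
Posterior = 0.009081 / 0.166285 ≈ 0.055

Pr[influenza | fever] ≈ 0.055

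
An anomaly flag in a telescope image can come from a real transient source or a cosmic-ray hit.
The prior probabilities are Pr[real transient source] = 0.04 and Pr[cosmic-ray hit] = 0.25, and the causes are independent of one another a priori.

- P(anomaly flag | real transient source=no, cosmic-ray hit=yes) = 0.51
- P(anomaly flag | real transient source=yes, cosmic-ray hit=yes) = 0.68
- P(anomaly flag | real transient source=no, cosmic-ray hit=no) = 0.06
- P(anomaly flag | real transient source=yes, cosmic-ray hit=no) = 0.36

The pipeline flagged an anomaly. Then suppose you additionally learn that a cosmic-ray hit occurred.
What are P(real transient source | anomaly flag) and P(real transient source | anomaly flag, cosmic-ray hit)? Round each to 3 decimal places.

P(real transient source | anomaly flag) ≈ 0.096; P(real transient source | anomaly flag, cosmic-ray hit) ≈ 0.053

P(anomaly flag) = 0.06*0.96*0.75 + 0.51*0.96*0.25 + 0.36*0.04*0.75 + 0.68*0.04*0.25 = 0.043200 + 0.122400 + 0.010800 + 0.006800 = 0.183200
Restricting to configurations with real transient source present: 0.010800 + 0.006800 = 0.017600.
So P(real transient source | anomaly flag) = 0.017600/0.183200 ≈ 0.096.

With the extra evidence:
P(anomaly flag | cosmic-ray hit) = 0.51·0.96 + 0.68·0.04 = 0.489600 + 0.027200 = 0.516800
The real transient source-present share is 0.68·0.04 = 0.027200.
P(real transient source | anomaly flag, cosmic-ray hit) = 0.027200 / 0.516800 ≈ 0.053
— cosmic-ray hit explains away the evidence for real transient source.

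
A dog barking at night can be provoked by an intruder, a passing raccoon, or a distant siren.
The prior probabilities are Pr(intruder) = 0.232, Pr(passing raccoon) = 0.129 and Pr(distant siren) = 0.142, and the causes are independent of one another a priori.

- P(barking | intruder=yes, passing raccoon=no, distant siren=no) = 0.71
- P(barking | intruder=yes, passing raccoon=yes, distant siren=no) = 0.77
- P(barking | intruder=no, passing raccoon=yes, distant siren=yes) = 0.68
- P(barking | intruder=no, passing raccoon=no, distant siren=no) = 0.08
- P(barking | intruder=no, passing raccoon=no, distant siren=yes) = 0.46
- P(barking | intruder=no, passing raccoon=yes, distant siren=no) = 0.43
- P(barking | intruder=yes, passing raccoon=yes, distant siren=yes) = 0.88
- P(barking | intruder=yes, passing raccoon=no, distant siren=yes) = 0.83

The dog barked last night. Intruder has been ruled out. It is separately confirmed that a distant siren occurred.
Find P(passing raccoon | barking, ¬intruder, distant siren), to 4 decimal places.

P(barking | ¬intruder, distant siren) = 0.46*0.871 + 0.68*0.129 = 0.400660 + 0.087720 = 0.488380
The passing raccoon-present share is 0.68*0.129 = 0.087720.
Hence the posterior is 0.087720/0.488380 ≈ 0.1796.

P(passing raccoon | barking, ¬intruder, distant siren) ≈ 0.1796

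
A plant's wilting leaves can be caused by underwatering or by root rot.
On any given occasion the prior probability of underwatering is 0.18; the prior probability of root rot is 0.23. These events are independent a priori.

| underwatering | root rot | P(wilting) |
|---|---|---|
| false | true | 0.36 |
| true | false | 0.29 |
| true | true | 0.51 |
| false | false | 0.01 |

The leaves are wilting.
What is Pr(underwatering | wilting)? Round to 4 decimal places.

Pr(underwatering | wilting) ≈ 0.4524

For the numerator, keep only underwatering=true terms: 0.040194 + 0.021114 = 0.061308
Normalizer over all consistent configurations: 0.01*0.82*0.77 + 0.36*0.82*0.23 + 0.29*0.18*0.77 + 0.51*0.18*0.23 = 0.135518
Posterior = 0.061308 / 0.135518 ≈ 0.4524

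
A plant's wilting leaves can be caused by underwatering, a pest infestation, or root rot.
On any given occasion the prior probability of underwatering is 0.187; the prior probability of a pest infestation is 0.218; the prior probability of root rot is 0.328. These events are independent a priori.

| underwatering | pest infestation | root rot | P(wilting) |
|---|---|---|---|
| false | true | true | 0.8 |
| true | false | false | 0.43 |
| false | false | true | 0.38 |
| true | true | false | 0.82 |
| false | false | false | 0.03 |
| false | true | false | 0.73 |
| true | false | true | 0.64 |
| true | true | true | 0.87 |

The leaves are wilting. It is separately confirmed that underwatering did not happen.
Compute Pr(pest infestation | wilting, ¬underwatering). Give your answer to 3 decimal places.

Pr(pest infestation | wilting, ¬underwatering) ≈ 0.592

Numerator (weight on configurations with pest infestation): 0.106942 + 0.057203 = 0.164145
Denominator P(wilting | ¬underwatering): 0.03×0.782×0.672 + 0.38×0.782×0.328 + 0.73×0.218×0.672 + 0.8×0.218×0.328 = 0.277378
Posterior = 0.164145 / 0.277378 ≈ 0.592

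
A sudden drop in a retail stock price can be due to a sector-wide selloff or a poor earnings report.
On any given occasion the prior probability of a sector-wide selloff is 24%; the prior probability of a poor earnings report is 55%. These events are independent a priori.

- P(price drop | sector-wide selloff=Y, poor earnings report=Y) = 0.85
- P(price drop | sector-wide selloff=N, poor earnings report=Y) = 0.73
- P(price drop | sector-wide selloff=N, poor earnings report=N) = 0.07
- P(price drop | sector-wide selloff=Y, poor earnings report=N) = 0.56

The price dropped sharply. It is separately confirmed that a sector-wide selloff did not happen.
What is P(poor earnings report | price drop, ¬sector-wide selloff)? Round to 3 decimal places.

Weight on poor earnings report=true, given the evidence: 0.73·0.55 = 0.401500
Denominator P(price drop | ¬sector-wide selloff): 0.07·0.45 + 0.73·0.55 = 0.433000
Posterior = 0.401500 / 0.433000 ≈ 0.927

P(poor earnings report | price drop, ¬sector-wide selloff) ≈ 0.927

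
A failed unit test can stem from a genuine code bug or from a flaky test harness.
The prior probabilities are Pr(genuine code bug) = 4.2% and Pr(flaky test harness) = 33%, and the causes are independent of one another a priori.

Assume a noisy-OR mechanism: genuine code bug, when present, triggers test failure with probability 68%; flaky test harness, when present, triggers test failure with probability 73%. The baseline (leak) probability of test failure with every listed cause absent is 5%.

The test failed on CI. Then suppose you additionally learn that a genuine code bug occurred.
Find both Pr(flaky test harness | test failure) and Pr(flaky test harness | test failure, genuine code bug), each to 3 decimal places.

Under noisy-OR, P(test failure | causes) = 1 − (1−0.05)·∏(1−qᵢ) over the active causes.
Sum P(test failure|·) weighted by the priors over the 4 (genuine code bug, flaky test harness) configurations:
  P(test failure) = 0.05·0.958·0.67 + 0.7435·0.958·0.33 + 0.696·0.042·0.67 + 0.91792·0.042·0.33
        = 0.032093 + 0.235050 + 0.019585 + 0.012722 = 0.299450
The terms with flaky test harness present sum to 0.247772, so
  P(flaky test harness | test failure) = 0.247772 / 0.299450 ≈ 0.827

Now also conditioning on genuine code bug=true:
P(test failure | genuine code bug) = 0.696·0.67 + 0.91792·0.33 = 0.466320 + 0.302914 = 0.769234
The flaky test harness-present share is 0.91792·0.33 = 0.302914.
So P(flaky test harness | test failure, genuine code bug) = 0.302914/0.769234 ≈ 0.394.

Pr(flaky test harness | test failure) ≈ 0.827; Pr(flaky test harness | test failure, genuine code bug) ≈ 0.394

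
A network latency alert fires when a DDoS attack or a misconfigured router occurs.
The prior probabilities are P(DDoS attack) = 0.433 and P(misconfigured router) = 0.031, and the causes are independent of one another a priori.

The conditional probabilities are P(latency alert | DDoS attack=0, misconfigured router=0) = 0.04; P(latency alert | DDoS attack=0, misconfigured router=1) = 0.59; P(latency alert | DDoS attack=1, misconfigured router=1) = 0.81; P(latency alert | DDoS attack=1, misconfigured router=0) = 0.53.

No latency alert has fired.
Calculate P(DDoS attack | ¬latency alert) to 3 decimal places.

Weight on DDoS attack=true, given the evidence: 0.197201 + 0.002550 = 0.199751
The normalizing constant is 0.96*0.567*0.969 + 0.41*0.567*0.031 + 0.47*0.433*0.969 + 0.19*0.433*0.031 = 0.734404
P(DDoS attack | ¬latency alert) = 0.199751/0.734404 ≈ 0.272

P(DDoS attack | ¬latency alert) ≈ 0.272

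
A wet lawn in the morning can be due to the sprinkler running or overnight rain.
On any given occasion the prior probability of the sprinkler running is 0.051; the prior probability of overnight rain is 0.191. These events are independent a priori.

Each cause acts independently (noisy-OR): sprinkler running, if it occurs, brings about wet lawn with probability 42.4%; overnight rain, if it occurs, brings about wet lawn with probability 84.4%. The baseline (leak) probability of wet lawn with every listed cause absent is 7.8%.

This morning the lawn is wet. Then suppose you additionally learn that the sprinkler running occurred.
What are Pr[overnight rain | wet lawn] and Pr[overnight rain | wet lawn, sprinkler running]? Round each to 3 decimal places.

Pr[overnight rain | wet lawn] ≈ 0.674; Pr[overnight rain | wet lawn, sprinkler running] ≈ 0.316

Under noisy-OR, P(wet lawn | causes) = 1 − (1−0.078)·∏(1−qᵢ) over the active causes.
P(wet lawn) = 0.078·0.949·0.809 + 0.856168·0.949·0.191 + 0.468928·0.051·0.809 + 0.917153·0.051·0.191 = 0.059884 + 0.155188 + 0.019348 + 0.008934 = 0.243354
The overnight rain-present share is 0.155188 + 0.008934 = 0.164122.
P(overnight rain | wet lawn) = 0.164122 / 0.243354 ≈ 0.674

Now also conditioning on sprinkler running=true:
For the numerator, keep only overnight rain=true terms: 0.917153·0.191 = 0.175176
The normalizing constant is 0.468928·0.809 + 0.917153·0.191 = 0.554539
P(overnight rain | wet lawn, sprinkler running) = 0.175176/0.554539 ≈ 0.316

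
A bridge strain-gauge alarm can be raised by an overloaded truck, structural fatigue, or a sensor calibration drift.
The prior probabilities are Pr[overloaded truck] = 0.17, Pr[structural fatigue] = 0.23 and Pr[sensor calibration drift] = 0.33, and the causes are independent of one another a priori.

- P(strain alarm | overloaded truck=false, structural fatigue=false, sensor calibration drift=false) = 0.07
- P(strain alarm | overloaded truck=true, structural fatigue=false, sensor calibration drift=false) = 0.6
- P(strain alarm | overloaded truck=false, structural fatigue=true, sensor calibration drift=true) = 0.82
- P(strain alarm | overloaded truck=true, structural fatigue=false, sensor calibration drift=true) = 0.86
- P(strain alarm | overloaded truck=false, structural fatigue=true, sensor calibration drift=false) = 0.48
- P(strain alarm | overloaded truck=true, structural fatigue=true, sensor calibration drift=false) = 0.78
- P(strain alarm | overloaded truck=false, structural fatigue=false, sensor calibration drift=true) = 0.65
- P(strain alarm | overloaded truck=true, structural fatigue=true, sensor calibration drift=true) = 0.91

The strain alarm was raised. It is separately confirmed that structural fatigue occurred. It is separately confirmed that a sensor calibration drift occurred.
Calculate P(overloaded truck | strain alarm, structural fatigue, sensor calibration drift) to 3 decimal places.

P(overloaded truck | strain alarm, structural fatigue, sensor calibration drift) ≈ 0.185

Enumerate both values of overloaded truck and weight by the priors:
  P(strain alarm | structural fatigue, sensor calibration drift) = 0.82·0.83 + 0.91·0.17
        = 0.680600 + 0.154700 = 0.835300
Configurations with overloaded truck contribute 0.154700, so
  P(overloaded truck | strain alarm, structural fatigue, sensor calibration drift) = 0.154700 / 0.835300 ≈ 0.185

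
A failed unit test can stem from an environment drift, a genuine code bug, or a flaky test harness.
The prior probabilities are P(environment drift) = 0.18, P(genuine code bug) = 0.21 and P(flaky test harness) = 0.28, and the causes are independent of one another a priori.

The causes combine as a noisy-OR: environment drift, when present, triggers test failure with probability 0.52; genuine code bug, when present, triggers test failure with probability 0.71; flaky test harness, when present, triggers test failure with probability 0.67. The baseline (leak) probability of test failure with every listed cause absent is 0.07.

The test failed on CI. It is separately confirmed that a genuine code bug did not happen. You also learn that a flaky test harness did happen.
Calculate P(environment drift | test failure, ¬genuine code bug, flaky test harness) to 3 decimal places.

P(environment drift | test failure, ¬genuine code bug, flaky test harness) ≈ 0.213

Under noisy-OR, P(test failure | causes) = 1 − (1−0.07)·∏(1−qᵢ) over the active causes.
For the numerator, keep only environment drift=true terms: 0.852688×0.18 = 0.153484
The normalizing constant is 0.6931×0.82 + 0.852688×0.18 = 0.721826
Posterior = 0.153484 / 0.721826 ≈ 0.213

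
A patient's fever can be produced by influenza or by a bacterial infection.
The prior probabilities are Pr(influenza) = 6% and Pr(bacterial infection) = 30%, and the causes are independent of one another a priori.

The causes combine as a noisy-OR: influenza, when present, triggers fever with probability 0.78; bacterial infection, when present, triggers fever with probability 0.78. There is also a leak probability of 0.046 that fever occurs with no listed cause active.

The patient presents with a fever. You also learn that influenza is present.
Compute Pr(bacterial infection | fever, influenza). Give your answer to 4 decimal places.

Pr(bacterial infection | fever, influenza) ≈ 0.3410

Under noisy-OR, P(fever | causes) = 1 − (1−0.046)·∏(1−qᵢ) over the active causes.
Weight on bacterial infection=true, given the evidence: 0.953826*0.3 = 0.286148
Normalizer over all consistent configurations: 0.79012*0.7 + 0.953826*0.3 = 0.839232
P(bacterial infection | fever, influenza) = 0.286148/0.839232 ≈ 0.3410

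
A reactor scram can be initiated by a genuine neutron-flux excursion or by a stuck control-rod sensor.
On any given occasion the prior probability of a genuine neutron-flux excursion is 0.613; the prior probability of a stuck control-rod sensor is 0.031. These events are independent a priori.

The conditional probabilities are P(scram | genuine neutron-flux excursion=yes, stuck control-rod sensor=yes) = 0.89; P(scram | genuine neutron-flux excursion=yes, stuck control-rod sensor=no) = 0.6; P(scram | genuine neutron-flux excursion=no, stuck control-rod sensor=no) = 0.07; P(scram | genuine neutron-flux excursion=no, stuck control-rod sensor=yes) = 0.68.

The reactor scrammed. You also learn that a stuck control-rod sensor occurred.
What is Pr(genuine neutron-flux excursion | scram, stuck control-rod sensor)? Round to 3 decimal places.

Pr(genuine neutron-flux excursion | scram, stuck control-rod sensor) ≈ 0.675

Weight on genuine neutron-flux excursion=true, given the evidence: 0.89·0.613 = 0.545570
Normalizer over all consistent configurations: 0.68·0.387 + 0.89·0.613 = 0.808730
Posterior = 0.545570 / 0.808730 ≈ 0.675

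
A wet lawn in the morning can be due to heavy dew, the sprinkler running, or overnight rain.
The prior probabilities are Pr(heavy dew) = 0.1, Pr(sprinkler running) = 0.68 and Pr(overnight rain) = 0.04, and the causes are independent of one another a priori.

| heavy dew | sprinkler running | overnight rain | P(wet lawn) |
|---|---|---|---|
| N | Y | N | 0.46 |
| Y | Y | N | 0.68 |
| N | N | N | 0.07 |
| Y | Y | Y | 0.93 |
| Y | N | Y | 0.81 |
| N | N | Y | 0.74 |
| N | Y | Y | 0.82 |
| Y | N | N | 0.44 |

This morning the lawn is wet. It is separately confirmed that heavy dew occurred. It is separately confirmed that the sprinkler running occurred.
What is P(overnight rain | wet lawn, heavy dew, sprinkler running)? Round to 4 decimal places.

P(overnight rain | wet lawn, heavy dew, sprinkler running) ≈ 0.0539

P(wet lawn | heavy dew, sprinkler running) = 0.68*0.96 + 0.93*0.04 = 0.652800 + 0.037200 = 0.690000
Restricting to configurations with overnight rain present: 0.93*0.04 = 0.037200.
P(overnight rain | wet lawn, heavy dew, sprinkler running) = 0.037200 / 0.690000 ≈ 0.0539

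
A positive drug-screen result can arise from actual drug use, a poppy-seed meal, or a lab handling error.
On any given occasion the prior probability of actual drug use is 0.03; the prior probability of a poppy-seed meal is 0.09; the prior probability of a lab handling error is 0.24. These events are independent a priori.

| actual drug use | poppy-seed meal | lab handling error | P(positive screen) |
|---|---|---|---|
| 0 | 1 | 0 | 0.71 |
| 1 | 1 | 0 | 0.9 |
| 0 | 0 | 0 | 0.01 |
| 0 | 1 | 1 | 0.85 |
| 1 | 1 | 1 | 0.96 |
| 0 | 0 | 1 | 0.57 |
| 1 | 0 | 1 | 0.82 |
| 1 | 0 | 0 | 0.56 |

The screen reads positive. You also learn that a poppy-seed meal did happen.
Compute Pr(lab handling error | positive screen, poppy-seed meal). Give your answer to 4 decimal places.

P(positive screen | poppy-seed meal) = 0.71·0.97·0.76 + 0.85·0.97·0.24 + 0.9·0.03·0.76 + 0.96·0.03·0.24 = 0.523412 + 0.197880 + 0.020520 + 0.006912 = 0.748724
The lab handling error-present share is 0.197880 + 0.006912 = 0.204792.
P(lab handling error | positive screen, poppy-seed meal) = 0.204792 / 0.748724 ≈ 0.2735

Pr(lab handling error | positive screen, poppy-seed meal) ≈ 0.2735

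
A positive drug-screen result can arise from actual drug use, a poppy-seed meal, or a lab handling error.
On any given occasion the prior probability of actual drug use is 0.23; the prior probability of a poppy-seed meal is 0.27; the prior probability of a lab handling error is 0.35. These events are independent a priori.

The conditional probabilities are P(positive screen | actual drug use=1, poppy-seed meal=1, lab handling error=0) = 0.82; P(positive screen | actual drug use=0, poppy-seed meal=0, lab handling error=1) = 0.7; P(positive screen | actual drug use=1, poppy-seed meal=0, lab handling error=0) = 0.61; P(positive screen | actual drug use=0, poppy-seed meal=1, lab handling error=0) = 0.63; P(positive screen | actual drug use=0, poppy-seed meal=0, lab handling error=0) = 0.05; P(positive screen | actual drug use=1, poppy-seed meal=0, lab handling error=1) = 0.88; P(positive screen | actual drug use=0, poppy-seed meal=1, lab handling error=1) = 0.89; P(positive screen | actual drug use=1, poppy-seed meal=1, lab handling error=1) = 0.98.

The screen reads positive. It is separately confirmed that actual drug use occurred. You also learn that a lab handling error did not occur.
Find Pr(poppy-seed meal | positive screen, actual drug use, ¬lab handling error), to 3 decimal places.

Pr(poppy-seed meal | positive screen, actual drug use, ¬lab handling error) ≈ 0.332

Weight on poppy-seed meal=true, given the evidence: 0.82×0.27 = 0.221400
The normalizing constant is 0.61×0.73 + 0.82×0.27 = 0.666700
P(poppy-seed meal | positive screen, actual drug use, ¬lab handling error) = 0.221400/0.666700 ≈ 0.332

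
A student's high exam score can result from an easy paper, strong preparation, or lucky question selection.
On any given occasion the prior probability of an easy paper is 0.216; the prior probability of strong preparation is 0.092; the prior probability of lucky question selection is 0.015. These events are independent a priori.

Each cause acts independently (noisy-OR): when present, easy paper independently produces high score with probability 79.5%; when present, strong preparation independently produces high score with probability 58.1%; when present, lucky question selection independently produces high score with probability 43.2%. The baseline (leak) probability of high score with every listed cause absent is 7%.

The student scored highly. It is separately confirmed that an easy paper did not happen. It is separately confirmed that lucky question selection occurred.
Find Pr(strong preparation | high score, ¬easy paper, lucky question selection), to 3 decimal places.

Pr(strong preparation | high score, ¬easy paper, lucky question selection) ≈ 0.143

Under noisy-OR, P(high score | causes) = 1 − (1−0.07)·∏(1−qᵢ) over the active causes.
Weight on strong preparation=true, given the evidence: 0.778667×0.092 = 0.071637
Denominator P(high score | ¬easy paper, lucky question selection): 0.47176×0.908 + 0.778667×0.092 = 0.499995
P(strong preparation | high score, ¬easy paper, lucky question selection) = 0.071637/0.499995 ≈ 0.143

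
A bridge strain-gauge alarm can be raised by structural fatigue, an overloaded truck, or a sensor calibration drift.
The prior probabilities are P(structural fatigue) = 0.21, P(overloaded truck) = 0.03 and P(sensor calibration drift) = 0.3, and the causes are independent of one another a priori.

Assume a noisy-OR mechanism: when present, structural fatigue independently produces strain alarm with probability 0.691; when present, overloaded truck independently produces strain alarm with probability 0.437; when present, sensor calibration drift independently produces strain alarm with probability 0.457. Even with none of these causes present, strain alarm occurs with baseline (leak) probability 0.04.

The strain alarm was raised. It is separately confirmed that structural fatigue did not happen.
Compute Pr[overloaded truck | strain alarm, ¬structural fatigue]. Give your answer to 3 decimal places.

Pr[overloaded truck | strain alarm, ¬structural fatigue] ≈ 0.088

Under noisy-OR, P(strain alarm | causes) = 1 − (1−0.04)·∏(1−qᵢ) over the active causes.
Sum P(strain alarm|·) weighted by the priors over the 4 (overloaded truck, sensor calibration drift) configurations:
  P(strain alarm | ¬structural fatigue) = 0.04×0.97×0.7 + 0.47872×0.97×0.3 + 0.45952×0.03×0.7 + 0.706519×0.03×0.3
        = 0.027160 + 0.139308 + 0.009650 + 0.006359 = 0.182477
The terms with overloaded truck present sum to 0.016009, so
  P(overloaded truck | strain alarm, ¬structural fatigue) = 0.016009 / 0.182477 ≈ 0.088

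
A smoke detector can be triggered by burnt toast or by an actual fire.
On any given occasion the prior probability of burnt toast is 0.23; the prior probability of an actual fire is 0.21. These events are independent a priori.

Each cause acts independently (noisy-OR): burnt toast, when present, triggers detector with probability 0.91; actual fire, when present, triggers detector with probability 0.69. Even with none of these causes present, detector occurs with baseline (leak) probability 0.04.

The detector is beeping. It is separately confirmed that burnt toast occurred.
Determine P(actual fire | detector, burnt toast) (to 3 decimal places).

P(actual fire | detector, burnt toast) ≈ 0.221

Under noisy-OR, P(detector | causes) = 1 − (1−0.04)·∏(1−qᵢ) over the active causes.
P(detector | burnt toast) = 0.9136*0.79 + 0.973216*0.21 = 0.721744 + 0.204375 = 0.926119
The actual fire-present share is 0.973216*0.21 = 0.204375.
P(actual fire | detector, burnt toast) = 0.204375 / 0.926119 ≈ 0.221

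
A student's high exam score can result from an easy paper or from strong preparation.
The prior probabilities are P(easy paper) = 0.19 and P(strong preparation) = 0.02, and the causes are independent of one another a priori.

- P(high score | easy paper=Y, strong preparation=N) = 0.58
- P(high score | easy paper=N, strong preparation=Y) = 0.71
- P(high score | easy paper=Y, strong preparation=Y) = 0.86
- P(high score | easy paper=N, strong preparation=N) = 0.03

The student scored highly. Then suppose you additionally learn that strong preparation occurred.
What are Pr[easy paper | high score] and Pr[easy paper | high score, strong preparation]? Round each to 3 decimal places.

Pr[easy paper | high score] ≈ 0.759; Pr[easy paper | high score, strong preparation] ≈ 0.221

Weight on easy paper=true, given the evidence: 0.107996 + 0.003268 = 0.111264
Normalizer over all consistent configurations: 0.03·0.81·0.98 + 0.71·0.81·0.02 + 0.58·0.19·0.98 + 0.86·0.19·0.02 = 0.146580
Posterior = 0.111264 / 0.146580 ≈ 0.759

With the extra evidence:
Sum P(high score|·) weighted by the priors over both values of easy paper:
  P(high score | strong preparation) = 0.71*0.81 + 0.86*0.19
        = 0.575100 + 0.163400 = 0.738500
Keeping only the easy paper-present terms gives 0.163400, so
  P(easy paper | high score, strong preparation) = 0.163400 / 0.738500 ≈ 0.221
— strong preparation explains away the evidence for easy paper.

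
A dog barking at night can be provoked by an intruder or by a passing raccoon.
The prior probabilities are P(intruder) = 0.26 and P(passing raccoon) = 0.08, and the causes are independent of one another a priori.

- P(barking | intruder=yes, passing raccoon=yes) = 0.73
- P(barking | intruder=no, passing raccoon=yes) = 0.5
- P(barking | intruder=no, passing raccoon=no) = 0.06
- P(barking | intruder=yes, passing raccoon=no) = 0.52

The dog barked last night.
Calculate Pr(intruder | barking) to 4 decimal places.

Pr(intruder | barking) ≈ 0.6646

Weight on intruder=true, given the evidence: 0.124384 + 0.015184 = 0.139568
Denominator P(barking): 0.06·0.74·0.92 + 0.5·0.74·0.08 + 0.52·0.26·0.92 + 0.73·0.26·0.08 = 0.210016
Posterior = 0.139568 / 0.210016 ≈ 0.6646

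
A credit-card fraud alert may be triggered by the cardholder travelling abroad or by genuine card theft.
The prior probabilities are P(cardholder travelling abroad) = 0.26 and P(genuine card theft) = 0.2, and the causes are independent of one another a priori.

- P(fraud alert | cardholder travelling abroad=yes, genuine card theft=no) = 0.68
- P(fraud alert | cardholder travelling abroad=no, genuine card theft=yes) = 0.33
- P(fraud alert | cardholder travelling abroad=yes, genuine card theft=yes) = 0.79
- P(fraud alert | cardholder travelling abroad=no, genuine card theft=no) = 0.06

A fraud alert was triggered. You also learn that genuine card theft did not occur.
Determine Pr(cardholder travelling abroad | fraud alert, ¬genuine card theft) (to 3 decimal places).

Pr(cardholder travelling abroad | fraud alert, ¬genuine card theft) ≈ 0.799

P(fraud alert | ¬genuine card theft) = 0.06·0.74 + 0.68·0.26 = 0.044400 + 0.176800 = 0.221200
The cardholder travelling abroad-present share is 0.68·0.26 = 0.176800.
Hence the posterior is 0.176800/0.221200 ≈ 0.799.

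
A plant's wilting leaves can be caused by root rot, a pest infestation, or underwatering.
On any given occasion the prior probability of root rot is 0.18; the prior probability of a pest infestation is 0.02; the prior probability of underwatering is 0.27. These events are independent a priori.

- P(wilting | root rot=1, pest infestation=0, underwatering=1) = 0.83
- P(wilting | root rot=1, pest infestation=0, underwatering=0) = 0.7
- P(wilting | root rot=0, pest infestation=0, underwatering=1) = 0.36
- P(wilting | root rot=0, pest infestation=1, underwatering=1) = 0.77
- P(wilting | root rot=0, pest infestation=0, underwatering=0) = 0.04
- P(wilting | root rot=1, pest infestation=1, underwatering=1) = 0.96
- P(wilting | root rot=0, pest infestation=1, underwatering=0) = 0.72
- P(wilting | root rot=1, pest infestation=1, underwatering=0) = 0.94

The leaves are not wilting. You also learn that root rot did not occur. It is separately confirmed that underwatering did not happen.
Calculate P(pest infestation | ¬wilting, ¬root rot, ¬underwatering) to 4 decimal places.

P(pest infestation | ¬wilting, ¬root rot, ¬underwatering) ≈ 0.0059

P(¬wilting | ¬root rot, ¬underwatering) = 0.96*0.98 + 0.28*0.02 = 0.940800 + 0.005600 = 0.946400
Of this, 0.005600 comes from 0.28*0.02 (the pest infestation=true cases).
Hence the posterior is 0.005600/0.946400 ≈ 0.0059.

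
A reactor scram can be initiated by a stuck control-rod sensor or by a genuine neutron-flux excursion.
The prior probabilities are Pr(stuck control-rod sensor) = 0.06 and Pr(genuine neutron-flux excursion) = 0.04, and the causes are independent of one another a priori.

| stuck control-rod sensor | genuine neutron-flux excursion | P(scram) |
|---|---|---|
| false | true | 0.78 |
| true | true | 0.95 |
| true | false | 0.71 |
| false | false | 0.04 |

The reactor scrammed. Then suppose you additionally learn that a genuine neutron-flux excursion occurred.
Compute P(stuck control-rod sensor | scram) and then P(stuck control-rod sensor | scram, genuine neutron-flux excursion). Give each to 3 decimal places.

P(stuck control-rod sensor | scram) ≈ 0.398; P(stuck control-rod sensor | scram, genuine neutron-flux excursion) ≈ 0.072

Enumerate the 4 (stuck control-rod sensor, genuine neutron-flux excursion) configurations and weight by the priors:
  P(scram) = 0.04·0.94·0.96 + 0.78·0.94·0.04 + 0.71·0.06·0.96 + 0.95·0.06·0.04
        = 0.036096 + 0.029328 + 0.040896 + 0.002280 = 0.108600
Configurations with stuck control-rod sensor contribute 0.043176, so
  P(stuck control-rod sensor | scram) = 0.043176 / 0.108600 ≈ 0.398

Now also conditioning on genuine neutron-flux excursion=true:
Sum P(scram|·) weighted by the priors over both values of stuck control-rod sensor:
  P(scram | genuine neutron-flux excursion) = 0.78·0.94 + 0.95·0.06
        = 0.733200 + 0.057000 = 0.790200
Configurations with stuck control-rod sensor contribute 0.057000, so
  P(stuck control-rod sensor | scram, genuine neutron-flux excursion) = 0.057000 / 0.790200 ≈ 0.072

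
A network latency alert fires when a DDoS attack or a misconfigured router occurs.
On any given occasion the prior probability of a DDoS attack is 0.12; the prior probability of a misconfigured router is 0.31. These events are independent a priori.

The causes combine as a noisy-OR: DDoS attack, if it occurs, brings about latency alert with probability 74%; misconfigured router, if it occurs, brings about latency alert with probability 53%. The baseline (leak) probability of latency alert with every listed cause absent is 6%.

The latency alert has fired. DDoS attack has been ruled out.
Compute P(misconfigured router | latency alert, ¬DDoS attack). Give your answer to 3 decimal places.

Under noisy-OR, P(latency alert | causes) = 1 − (1−0.06)·∏(1−qᵢ) over the active causes.
Numerator (weight on configurations with misconfigured router): 0.5582*0.31 = 0.173042
Normalizer over all consistent configurations: 0.06*0.69 + 0.5582*0.31 = 0.214442
P(misconfigured router | latency alert, ¬DDoS attack) = 0.173042/0.214442 ≈ 0.807

P(misconfigured router | latency alert, ¬DDoS attack) ≈ 0.807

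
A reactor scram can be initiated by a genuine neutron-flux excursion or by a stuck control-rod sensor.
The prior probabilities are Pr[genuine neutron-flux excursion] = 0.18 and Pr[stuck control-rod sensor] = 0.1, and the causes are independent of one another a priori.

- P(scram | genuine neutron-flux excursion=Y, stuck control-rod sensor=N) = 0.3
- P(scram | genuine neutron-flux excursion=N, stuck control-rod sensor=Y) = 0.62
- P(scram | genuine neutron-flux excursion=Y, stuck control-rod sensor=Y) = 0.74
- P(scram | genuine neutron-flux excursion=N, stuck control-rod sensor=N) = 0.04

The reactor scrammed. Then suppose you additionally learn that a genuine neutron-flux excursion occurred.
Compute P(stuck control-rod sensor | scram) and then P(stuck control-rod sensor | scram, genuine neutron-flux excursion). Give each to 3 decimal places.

P(stuck control-rod sensor | scram) ≈ 0.451; P(stuck control-rod sensor | scram, genuine neutron-flux excursion) ≈ 0.215

Numerator (weight on configurations with stuck control-rod sensor): 0.050840 + 0.013320 = 0.064160
The normalizing constant is 0.04·0.82·0.9 + 0.62·0.82·0.1 + 0.3·0.18·0.9 + 0.74·0.18·0.1 = 0.142280
Posterior = 0.064160 / 0.142280 ≈ 0.451

Now also conditioning on genuine neutron-flux excursion=true:
P(scram | genuine neutron-flux excursion) = 0.3×0.9 + 0.74×0.1 = 0.270000 + 0.074000 = 0.344000
Of this, 0.074000 comes from 0.74×0.1 (the stuck control-rod sensor=true cases).
Hence the posterior is 0.074000/0.344000 ≈ 0.215.
The drop from 0.451 to 0.215 is the explaining-away (discounting) effect.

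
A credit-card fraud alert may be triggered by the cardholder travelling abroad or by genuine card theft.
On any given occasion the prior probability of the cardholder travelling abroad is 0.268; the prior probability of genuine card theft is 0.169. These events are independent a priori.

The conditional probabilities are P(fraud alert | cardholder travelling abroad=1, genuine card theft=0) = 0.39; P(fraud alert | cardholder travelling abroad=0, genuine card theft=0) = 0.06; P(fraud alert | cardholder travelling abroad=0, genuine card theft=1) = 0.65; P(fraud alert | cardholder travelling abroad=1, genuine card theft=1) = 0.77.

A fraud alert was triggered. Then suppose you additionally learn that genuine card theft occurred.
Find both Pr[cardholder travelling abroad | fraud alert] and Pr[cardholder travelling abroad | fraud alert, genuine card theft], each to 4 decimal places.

Pr[cardholder travelling abroad | fraud alert] ≈ 0.5101; Pr[cardholder travelling abroad | fraud alert, genuine card theft] ≈ 0.3025

P(fraud alert) = 0.06·0.732·0.831 + 0.65·0.732·0.169 + 0.39·0.268·0.831 + 0.77·0.268·0.169 = 0.036498 + 0.080410 + 0.086856 + 0.034875 = 0.238639
The cardholder travelling abroad-present share is 0.086856 + 0.034875 = 0.121731.
So P(cardholder travelling abroad | fraud alert) = 0.121731/0.238639 ≈ 0.5101.

Now condition on the additional information:
Numerator (weight on configurations with cardholder travelling abroad): 0.77·0.268 = 0.206360
Normalizer over all consistent configurations: 0.65·0.732 + 0.77·0.268 = 0.682160
P(cardholder travelling abroad | fraud alert, genuine card theft) = 0.206360/0.682160 ≈ 0.3025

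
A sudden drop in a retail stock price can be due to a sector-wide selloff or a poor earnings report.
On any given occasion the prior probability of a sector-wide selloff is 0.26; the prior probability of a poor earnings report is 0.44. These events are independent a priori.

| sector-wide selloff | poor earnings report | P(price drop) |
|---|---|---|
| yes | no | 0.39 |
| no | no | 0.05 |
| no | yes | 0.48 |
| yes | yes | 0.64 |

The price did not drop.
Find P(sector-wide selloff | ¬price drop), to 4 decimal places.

P(sector-wide selloff | ¬price drop) ≈ 0.1876

Weight on sector-wide selloff=true, given the evidence: 0.088816 + 0.041184 = 0.130000
Normalizer over all consistent configurations: 0.95×0.74×0.56 + 0.52×0.74×0.44 + 0.61×0.26×0.56 + 0.36×0.26×0.44 = 0.692992
P(sector-wide selloff | ¬price drop) = 0.130000/0.692992 ≈ 0.1876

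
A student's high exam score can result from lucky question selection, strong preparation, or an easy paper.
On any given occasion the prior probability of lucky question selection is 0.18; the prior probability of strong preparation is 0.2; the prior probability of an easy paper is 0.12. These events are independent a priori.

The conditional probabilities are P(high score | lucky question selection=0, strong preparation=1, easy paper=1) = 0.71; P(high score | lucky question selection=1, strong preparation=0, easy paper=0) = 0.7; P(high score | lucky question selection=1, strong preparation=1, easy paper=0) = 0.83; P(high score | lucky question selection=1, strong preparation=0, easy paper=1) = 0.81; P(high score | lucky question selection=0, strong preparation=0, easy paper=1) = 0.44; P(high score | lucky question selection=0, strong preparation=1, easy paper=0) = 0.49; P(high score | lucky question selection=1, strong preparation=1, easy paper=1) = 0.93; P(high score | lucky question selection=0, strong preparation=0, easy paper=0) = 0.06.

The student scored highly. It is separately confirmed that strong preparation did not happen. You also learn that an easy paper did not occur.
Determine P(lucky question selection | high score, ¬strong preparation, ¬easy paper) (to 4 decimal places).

P(lucky question selection | high score, ¬strong preparation, ¬easy paper) ≈ 0.7192

Weight on lucky question selection=true, given the evidence: 0.7*0.18 = 0.126000
The normalizing constant is 0.06*0.82 + 0.7*0.18 = 0.175200
P(lucky question selection | high score, ¬strong preparation, ¬easy paper) = 0.126000/0.175200 ≈ 0.7192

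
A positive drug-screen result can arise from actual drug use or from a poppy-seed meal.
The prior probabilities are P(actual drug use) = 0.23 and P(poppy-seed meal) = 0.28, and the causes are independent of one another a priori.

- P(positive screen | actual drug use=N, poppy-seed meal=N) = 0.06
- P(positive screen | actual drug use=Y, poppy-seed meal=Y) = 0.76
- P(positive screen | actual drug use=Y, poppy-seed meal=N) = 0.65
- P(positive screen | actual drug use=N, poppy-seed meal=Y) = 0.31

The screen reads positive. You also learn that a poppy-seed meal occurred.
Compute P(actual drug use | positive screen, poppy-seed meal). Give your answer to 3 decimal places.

P(actual drug use | positive screen, poppy-seed meal) ≈ 0.423

P(positive screen | poppy-seed meal) = 0.31×0.77 + 0.76×0.23 = 0.238700 + 0.174800 = 0.413500
Restricting to configurations with actual drug use present: 0.76×0.23 = 0.174800.
Hence the posterior is 0.174800/0.413500 ≈ 0.423.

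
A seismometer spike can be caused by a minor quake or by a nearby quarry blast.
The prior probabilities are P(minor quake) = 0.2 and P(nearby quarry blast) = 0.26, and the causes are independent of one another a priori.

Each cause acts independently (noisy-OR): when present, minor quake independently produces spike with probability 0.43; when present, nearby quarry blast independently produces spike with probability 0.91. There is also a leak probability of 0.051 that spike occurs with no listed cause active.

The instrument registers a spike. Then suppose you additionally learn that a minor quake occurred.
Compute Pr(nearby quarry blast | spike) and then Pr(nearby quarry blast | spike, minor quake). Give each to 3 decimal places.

Pr(nearby quarry blast | spike) ≈ 0.710; Pr(nearby quarry blast | spike, minor quake) ≈ 0.421

Under noisy-OR, P(spike | causes) = 1 − (1−0.051)·∏(1−qᵢ) over the active causes.
Weight on nearby quarry blast=true, given the evidence: 0.190235 + 0.049468 = 0.239703
The normalizing constant is 0.051·0.8·0.74 + 0.91459·0.8·0.26 + 0.45907·0.2·0.74 + 0.951316·0.2·0.26 = 0.337837
Posterior = 0.239703 / 0.337837 ≈ 0.710

Now also conditioning on minor quake=true:
Weight on nearby quarry blast=true, given the evidence: 0.951316·0.26 = 0.247342
Denominator P(spike | minor quake): 0.45907·0.74 + 0.951316·0.26 = 0.587054
Posterior = 0.247342 / 0.587054 ≈ 0.421
This is intercausal reasoning (explaining away): once minor quake accounts for the spike, nearby quarry blast becomes less likely.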